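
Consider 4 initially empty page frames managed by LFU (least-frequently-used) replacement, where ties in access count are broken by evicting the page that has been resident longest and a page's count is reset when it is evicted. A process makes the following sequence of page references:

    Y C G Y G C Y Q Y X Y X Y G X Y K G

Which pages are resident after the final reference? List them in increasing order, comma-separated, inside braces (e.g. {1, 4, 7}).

Y: miss, frames (Y)
C: miss, frames (Y C)
G: miss, frames (Y C G)
Y: hit
G: hit
C: hit
Y: hit
Q: miss, frames (Y C G Q)
Y: hit
X: miss, evict Q, frames (Y C G X)
Y: hit
X: hit
Y: hit
G: hit
X: hit
Y: hit
K: miss, evict C, frames (Y G X K)
G: hit

{G, K, X, Y}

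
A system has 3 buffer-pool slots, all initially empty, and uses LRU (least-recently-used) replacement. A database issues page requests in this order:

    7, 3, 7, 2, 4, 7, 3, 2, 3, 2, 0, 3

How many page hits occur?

5

7 → miss, frames (7)
3 → miss, frames (7 3)
7 → hit
2 → miss, frames (3 7 2)
4 → miss, evict 3, frames (7 2 4)
7 → hit
3 → miss, evict 2, frames (4 7 3)
2 → miss, evict 4, frames (7 3 2)
3 → hit
2 → hit
0 → miss, evict 7, frames (3 2 0)
3 → hit
Hits: 5.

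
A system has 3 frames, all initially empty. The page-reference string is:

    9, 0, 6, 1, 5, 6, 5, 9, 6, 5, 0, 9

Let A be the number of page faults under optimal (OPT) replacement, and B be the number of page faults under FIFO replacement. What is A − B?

Under OPT: F F F F F . . . . . F . → 6 faults.
Under FIFO: F F F F F . . F F . F . → 8 faults.
A − B = 6 − 8 = -2.

-2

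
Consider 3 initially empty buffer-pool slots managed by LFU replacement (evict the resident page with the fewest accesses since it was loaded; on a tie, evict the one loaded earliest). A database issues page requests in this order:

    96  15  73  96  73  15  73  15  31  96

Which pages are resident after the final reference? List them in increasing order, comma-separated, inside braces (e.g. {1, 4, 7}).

{15, 73, 96}

96: fault, frames {96}
15: fault, frames {96,15}
73: fault, frames {96,15,73}
96: hit
73: hit
15: hit
73: hit
15: hit
31: fault, evict 96, frames {15,73,31}
96: fault, evict 31, frames {15,73,96}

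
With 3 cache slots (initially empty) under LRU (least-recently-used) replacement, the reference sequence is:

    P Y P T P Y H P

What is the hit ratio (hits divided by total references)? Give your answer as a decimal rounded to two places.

0.50

P → miss, frames [P]
Y → miss, frames [P, Y]
P → hit
T → miss, frames [Y, P, T]
P → hit
Y → hit
H → miss, evict T, frames [P, Y, H]
P → hit
Hits: 4 of 8 references → 4/8 = 0.5000.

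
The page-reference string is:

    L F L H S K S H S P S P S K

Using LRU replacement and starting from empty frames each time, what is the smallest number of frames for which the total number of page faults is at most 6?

4

f=1: 14 faults
f=2: 8 faults
f=3: 7 faults
f=4: 6 faults
f=5: 6 faults
f=6: 6 faults
Smallest f with faults ≤ 6 is 4.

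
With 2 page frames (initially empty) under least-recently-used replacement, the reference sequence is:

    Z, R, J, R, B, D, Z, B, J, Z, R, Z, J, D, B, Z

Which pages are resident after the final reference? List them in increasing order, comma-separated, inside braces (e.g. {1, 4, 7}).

Z → miss, frames (Z)
R → miss, frames (Z R)
J → miss, evict Z, frames (R J)
R → hit
B → miss, evict J, frames (R B)
D → miss, evict R, frames (B D)
Z → miss, evict B, frames (D Z)
B → miss, evict D, frames (Z B)
J → miss, evict Z, frames (B J)
Z → miss, evict B, frames (J Z)
R → miss, evict J, frames (Z R)
Z → hit
J → miss, evict R, frames (Z J)
D → miss, evict Z, frames (J D)
B → miss, evict J, frames (D B)
Z → miss, evict D, frames (B Z)

{B, Z}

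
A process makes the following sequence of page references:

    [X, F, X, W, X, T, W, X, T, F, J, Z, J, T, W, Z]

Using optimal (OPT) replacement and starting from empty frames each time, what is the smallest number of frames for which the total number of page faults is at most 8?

3

f=1: 16 faults
f=2: 10 faults
f=3: 8 faults
f=4: 6 faults
f=5: 6 faults
f=6: 6 faults
Smallest f with faults ≤ 8 is 3.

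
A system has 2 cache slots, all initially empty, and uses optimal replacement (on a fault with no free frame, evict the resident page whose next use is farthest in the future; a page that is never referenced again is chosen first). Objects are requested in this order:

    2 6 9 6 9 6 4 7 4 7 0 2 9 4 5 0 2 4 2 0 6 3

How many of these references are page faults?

2 → fault, frames (2)
6 → fault, frames (2 6)
9 → fault, evict 2, frames (6 9)
6 → hit
9 → hit
6 → hit
4 → fault, evict 6, frames (9 4)
7 → fault, evict 9, frames (4 7)
4 → hit
7 → hit
0 → fault, evict 7, frames (4 0)
2 → fault, evict 0, frames (4 2)
9 → fault, evict 2, frames (4 9)
4 → hit
5 → fault, evict 9, frames (4 5)
0 → fault, evict 5, frames (4 0)
2 → fault, evict 0, frames (4 2)
4 → hit
2 → hit
0 → fault, evict 2, frames (4 0)
6 → fault, evict 0, frames (4 6)
3 → fault, evict 6, frames (4 3)
Page faults: 14.

14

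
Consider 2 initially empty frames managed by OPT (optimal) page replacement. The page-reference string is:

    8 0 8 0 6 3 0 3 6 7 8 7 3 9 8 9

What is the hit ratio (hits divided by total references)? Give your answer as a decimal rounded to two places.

8: miss, frames [8]
0: miss, frames [8, 0]
8: hit
0: hit
6: miss, evict 8, frames [0, 6]
3: miss, evict 6, frames [0, 3]
0: hit
3: hit
6: miss, evict 0, frames [3, 6]
7: miss, evict 6, frames [3, 7]
8: miss, evict 3, frames [7, 8]
7: hit
3: miss, evict 7, frames [8, 3]
9: miss, evict 3, frames [8, 9]
8: hit
9: hit
Hits: 7 of 16 references → 7/16 = 0.4375.

0.44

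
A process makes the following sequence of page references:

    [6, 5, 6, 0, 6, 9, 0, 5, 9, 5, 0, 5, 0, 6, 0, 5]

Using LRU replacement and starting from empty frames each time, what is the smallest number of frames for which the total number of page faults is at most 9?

3

f=1: 16 faults
f=2: 10 faults
f=3: 6 faults
f=4: 4 faults
Smallest f with faults ≤ 9 is 3.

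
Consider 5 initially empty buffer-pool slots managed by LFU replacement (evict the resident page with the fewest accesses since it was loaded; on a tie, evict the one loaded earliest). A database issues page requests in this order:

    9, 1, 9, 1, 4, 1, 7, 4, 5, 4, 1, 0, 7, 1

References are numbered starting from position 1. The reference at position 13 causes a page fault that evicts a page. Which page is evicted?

pos 1: 9 -> fault, frames [9]
pos 2: 1 -> fault, frames [9, 1]
pos 3: 9 -> hit
pos 4: 1 -> hit
pos 5: 4 -> fault, frames [9, 1, 4]
pos 6: 1 -> hit
pos 7: 7 -> fault, frames [9, 1, 4, 7]
pos 8: 4 -> hit
pos 9: 5 -> fault, frames [9, 1, 4, 7, 5]
pos 10: 4 -> hit
pos 11: 1 -> hit
pos 12: 0 -> fault, evict 7, frames [9, 1, 4, 5, 0]
pos 13: 7 -> fault, evict 5, frames [9, 1, 4, 0, 7]
At position 13, page 5 is evicted.

5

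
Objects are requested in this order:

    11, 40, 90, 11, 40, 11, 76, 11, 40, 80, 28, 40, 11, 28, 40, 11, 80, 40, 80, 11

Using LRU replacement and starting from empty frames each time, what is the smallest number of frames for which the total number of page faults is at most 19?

f=1: 20 faults
f=2: 17 faults
f=3: 8 faults
f=4: 6 faults
f=5: 6 faults
f=6: 6 faults
Smallest f with faults ≤ 19 is 2.

2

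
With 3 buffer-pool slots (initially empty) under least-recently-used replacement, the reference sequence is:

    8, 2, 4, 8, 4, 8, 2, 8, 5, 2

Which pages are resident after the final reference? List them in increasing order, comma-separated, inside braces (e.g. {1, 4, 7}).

8 → fault, frames (8)
2 → fault, frames (8 2)
4 → fault, frames (8 2 4)
8 → hit
4 → hit
8 → hit
2 → hit
8 → hit
5 → fault, evict 4, frames (2 8 5)
2 → hit

{2, 5, 8}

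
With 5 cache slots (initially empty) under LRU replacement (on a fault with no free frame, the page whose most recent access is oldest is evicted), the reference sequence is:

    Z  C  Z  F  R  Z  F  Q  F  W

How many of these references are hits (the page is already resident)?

Z -> fault, frames {Z}
C -> fault, frames {Z,C}
Z -> hit
F -> fault, frames {C,Z,F}
R -> fault, frames {C,Z,F,R}
Z -> hit
F -> hit
Q -> fault, frames {C,R,Z,F,Q}
F -> hit
W -> fault, evict C, frames {R,Z,Q,F,W}
Hits: 4.

4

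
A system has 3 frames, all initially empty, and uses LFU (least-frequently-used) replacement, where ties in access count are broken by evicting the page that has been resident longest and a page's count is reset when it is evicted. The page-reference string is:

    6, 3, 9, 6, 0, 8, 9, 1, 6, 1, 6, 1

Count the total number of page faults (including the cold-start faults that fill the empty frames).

6 → fault, frames {6}
3 → fault, frames {6,3}
9 → fault, frames {6,3,9}
6 → hit
0 → fault, evict 3, frames {6,9,0}
8 → fault, evict 9, frames {6,0,8}
9 → fault, evict 0, frames {6,8,9}
1 → fault, evict 8, frames {6,9,1}
6 → hit
1 → hit
6 → hit
1 → hit
Page faults: 7.

7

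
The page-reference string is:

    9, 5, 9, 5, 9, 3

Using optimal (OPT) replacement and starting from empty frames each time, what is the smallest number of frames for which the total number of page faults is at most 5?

f=1: 6 faults
f=2: 3 faults
f=3: 3 faults
Smallest f with faults ≤ 5 is 2.

2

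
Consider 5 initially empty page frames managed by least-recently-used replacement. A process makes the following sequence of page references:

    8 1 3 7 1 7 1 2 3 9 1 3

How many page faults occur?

8: fault, frames {8}
1: fault, frames {8,1}
3: fault, frames {8,1,3}
7: fault, frames {8,1,3,7}
1: hit
7: hit
1: hit
2: fault, frames {8,3,7,1,2}
3: hit
9: fault, evict 8, frames {7,1,2,3,9}
1: hit
3: hit
Page faults: 6.

6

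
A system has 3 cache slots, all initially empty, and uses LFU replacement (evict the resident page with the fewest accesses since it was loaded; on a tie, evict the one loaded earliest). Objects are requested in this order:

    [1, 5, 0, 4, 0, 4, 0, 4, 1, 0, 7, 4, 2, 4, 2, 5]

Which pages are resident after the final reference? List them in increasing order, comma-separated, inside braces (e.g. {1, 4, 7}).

{0, 4, 5}

1 → miss, frames (1)
5 → miss, frames (1 5)
0 → miss, frames (1 5 0)
4 → miss, evict 1, frames (5 0 4)
0 → hit
4 → hit
0 → hit
4 → hit
1 → miss, evict 5, frames (0 4 1)
0 → hit
7 → miss, evict 1, frames (0 4 7)
4 → hit
2 → miss, evict 7, frames (0 4 2)
4 → hit
2 → hit
5 → miss, evict 2, frames (0 4 5)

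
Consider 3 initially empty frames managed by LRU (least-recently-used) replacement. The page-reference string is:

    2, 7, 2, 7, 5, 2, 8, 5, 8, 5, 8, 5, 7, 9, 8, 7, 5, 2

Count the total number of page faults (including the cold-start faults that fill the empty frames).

2 → fault, frames {2}
7 → fault, frames {2,7}
2 → hit
7 → hit
5 → fault, frames {2,7,5}
2 → hit
8 → fault, evict 7, frames {5,2,8}
5 → hit
8 → hit
5 → hit
8 → hit
5 → hit
7 → fault, evict 2, frames {8,5,7}
9 → fault, evict 8, frames {5,7,9}
8 → fault, evict 5, frames {7,9,8}
7 → hit
5 → fault, evict 9, frames {8,7,5}
2 → fault, evict 8, frames {7,5,2}
Page faults: 9.

9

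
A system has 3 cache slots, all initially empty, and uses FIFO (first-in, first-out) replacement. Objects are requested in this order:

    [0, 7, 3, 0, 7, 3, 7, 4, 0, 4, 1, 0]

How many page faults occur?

6

0 → fault, frames [0]
7 → fault, frames [0, 7]
3 → fault, frames [0, 7, 3]
0 → hit
7 → hit
3 → hit
7 → hit
4 → fault, evict 0, frames [7, 3, 4]
0 → fault, evict 7, frames [3, 4, 0]
4 → hit
1 → fault, evict 3, frames [4, 0, 1]
0 → hit
Page faults: 6.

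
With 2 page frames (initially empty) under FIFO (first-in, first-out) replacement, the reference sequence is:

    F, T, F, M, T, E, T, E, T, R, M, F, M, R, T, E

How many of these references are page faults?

F -> fault, frames [F]
T -> fault, frames [F, T]
F -> hit
M -> fault, evict F, frames [T, M]
T -> hit
E -> fault, evict T, frames [M, E]
T -> fault, evict M, frames [E, T]
E -> hit
T -> hit
R -> fault, evict E, frames [T, R]
M -> fault, evict T, frames [R, M]
F -> fault, evict R, frames [M, F]
M -> hit
R -> fault, evict M, frames [F, R]
T -> fault, evict F, frames [R, T]
E -> fault, evict R, frames [T, E]
Page faults: 11.

11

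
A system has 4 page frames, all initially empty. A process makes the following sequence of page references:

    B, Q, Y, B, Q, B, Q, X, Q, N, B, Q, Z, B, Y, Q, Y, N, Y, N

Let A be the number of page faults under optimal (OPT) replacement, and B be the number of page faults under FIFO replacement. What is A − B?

Under OPT: F F F . . . . F . F . . F . . . . F . . → 7 faults.
Under FIFO: F F F . . . . F . F F F F . F . . F . . → 10 faults.
A − B = 7 − 10 = -3.

-3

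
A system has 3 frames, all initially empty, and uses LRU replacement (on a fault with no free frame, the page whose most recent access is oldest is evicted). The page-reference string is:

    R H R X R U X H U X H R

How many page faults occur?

R → miss, frames (R)
H → miss, frames (R H)
R → hit
X → miss, frames (H R X)
R → hit
U → miss, evict H, frames (X R U)
X → hit
H → miss, evict R, frames (U X H)
U → hit
X → hit
H → hit
R → miss, evict U, frames (X H R)
Page faults: 6.

6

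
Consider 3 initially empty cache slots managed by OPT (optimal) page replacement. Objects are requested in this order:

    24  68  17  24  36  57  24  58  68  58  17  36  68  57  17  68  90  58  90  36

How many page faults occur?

24 -> fault, frames {24}
68 -> fault, frames {24,68}
17 -> fault, frames {24,68,17}
24 -> hit
36 -> fault, evict 17, frames {24,68,36}
57 -> fault, evict 36, frames {24,68,57}
24 -> hit
58 -> fault, evict 24, frames {68,57,58}
68 -> hit
58 -> hit
17 -> fault, evict 58, frames {68,57,17}
36 -> fault, evict 17, frames {68,57,36}
68 -> hit
57 -> hit
17 -> fault, evict 57, frames {68,36,17}
68 -> hit
90 -> fault, evict 17, frames {68,36,90}
58 -> fault, evict 68, frames {36,90,58}
90 -> hit
36 -> hit
Page faults: 11.

11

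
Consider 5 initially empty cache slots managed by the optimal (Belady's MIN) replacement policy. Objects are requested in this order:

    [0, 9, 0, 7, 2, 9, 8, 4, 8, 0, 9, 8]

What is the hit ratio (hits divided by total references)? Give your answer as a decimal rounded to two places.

0.50

0 -> fault, frames {0}
9 -> fault, frames {0,9}
0 -> hit
7 -> fault, frames {0,9,7}
2 -> fault, frames {0,9,7,2}
9 -> hit
8 -> fault, frames {0,9,7,2,8}
4 -> fault, evict 2, frames {0,9,7,8,4}
8 -> hit
0 -> hit
9 -> hit
8 -> hit
Hits: 6 of 12 references → 6/12 = 0.5000.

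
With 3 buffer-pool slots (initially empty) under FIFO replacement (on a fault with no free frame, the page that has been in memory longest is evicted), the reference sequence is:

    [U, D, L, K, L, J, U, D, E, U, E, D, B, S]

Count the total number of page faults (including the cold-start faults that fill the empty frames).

U → miss, frames (U)
D → miss, frames (U D)
L → miss, frames (U D L)
K → miss, evict U, frames (D L K)
L → hit
J → miss, evict D, frames (L K J)
U → miss, evict L, frames (K J U)
D → miss, evict K, frames (J U D)
E → miss, evict J, frames (U D E)
U → hit
E → hit
D → hit
B → miss, evict U, frames (D E B)
S → miss, evict D, frames (E B S)
Page faults: 10.

10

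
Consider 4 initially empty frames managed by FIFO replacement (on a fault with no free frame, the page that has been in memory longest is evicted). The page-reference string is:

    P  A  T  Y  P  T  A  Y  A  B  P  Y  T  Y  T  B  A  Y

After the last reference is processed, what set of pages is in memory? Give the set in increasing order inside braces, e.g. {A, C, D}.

P → miss, frames {P}
A → miss, frames {P,A}
T → miss, frames {P,A,T}
Y → miss, frames {P,A,T,Y}
P → hit
T → hit
A → hit
Y → hit
A → hit
B → miss, evict P, frames {A,T,Y,B}
P → miss, evict A, frames {T,Y,B,P}
Y → hit
T → hit
Y → hit
T → hit
B → hit
A → miss, evict T, frames {Y,B,P,A}
Y → hit

{A, B, P, Y}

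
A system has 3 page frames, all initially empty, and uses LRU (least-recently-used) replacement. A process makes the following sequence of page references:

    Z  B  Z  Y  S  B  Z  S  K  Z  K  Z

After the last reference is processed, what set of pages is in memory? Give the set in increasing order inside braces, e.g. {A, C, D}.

Z -> miss, frames [Z]
B -> miss, frames [Z, B]
Z -> hit
Y -> miss, frames [B, Z, Y]
S -> miss, evict B, frames [Z, Y, S]
B -> miss, evict Z, frames [Y, S, B]
Z -> miss, evict Y, frames [S, B, Z]
S -> hit
K -> miss, evict B, frames [Z, S, K]
Z -> hit
K -> hit
Z -> hit

{K, S, Z}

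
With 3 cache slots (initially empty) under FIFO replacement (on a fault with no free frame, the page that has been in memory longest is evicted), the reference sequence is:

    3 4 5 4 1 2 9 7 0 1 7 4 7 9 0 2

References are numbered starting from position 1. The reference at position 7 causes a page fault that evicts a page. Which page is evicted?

pos 1: 3 → fault, frames [3]
pos 2: 4 → fault, frames [3, 4]
pos 3: 5 → fault, frames [3, 4, 5]
pos 4: 4 → hit
pos 5: 1 → fault, evict 3, frames [4, 5, 1]
pos 6: 2 → fault, evict 4, frames [5, 1, 2]
pos 7: 9 → fault, evict 5, frames [1, 2, 9]
At position 7, page 5 is evicted.

5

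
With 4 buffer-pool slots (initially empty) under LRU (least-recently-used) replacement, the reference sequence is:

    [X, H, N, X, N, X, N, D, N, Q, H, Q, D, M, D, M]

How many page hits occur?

9

X → fault, frames [X]
H → fault, frames [X, H]
N → fault, frames [X, H, N]
X → hit
N → hit
X → hit
N → hit
D → fault, frames [H, X, N, D]
N → hit
Q → fault, evict H, frames [X, D, N, Q]
H → fault, evict X, frames [D, N, Q, H]
Q → hit
D → hit
M → fault, evict N, frames [H, Q, D, M]
D → hit
M → hit
Hits: 9.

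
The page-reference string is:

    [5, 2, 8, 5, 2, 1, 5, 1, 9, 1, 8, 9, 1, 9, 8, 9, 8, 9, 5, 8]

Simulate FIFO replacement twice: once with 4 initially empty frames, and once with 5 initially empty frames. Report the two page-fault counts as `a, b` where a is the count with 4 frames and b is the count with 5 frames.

4 frames: F F F . . F . . F . . . . . . . . . F . → 6 faults.
5 frames: F F F . . F . . F . . . . . . . . . . . → 5 faults.
5 < 6: adding a frame reduced faults, as is typical.

6, 5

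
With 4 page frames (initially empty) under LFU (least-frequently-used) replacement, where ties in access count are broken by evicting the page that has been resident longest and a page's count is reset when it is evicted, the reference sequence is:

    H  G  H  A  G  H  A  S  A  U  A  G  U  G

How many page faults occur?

H: fault, frames {H}
G: fault, frames {H,G}
H: hit
A: fault, frames {H,G,A}
G: hit
H: hit
A: hit
S: fault, frames {H,G,A,S}
A: hit
U: fault, evict S, frames {H,G,A,U}
A: hit
G: hit
U: hit
G: hit
Page faults: 5.

5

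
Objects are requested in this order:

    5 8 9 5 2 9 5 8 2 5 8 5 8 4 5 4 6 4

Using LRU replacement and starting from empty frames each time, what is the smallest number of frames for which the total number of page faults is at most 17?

f=1: 18 faults
f=2: 14 faults
f=3: 8 faults
f=4: 6 faults
f=5: 6 faults
f=6: 6 faults
Smallest f with faults ≤ 17 is 2.

2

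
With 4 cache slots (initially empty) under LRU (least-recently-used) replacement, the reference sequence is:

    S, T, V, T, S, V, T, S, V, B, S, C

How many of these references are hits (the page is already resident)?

S → miss, frames {S}
T → miss, frames {S,T}
V → miss, frames {S,T,V}
T → hit
S → hit
V → hit
T → hit
S → hit
V → hit
B → miss, frames {T,S,V,B}
S → hit
C → miss, evict T, frames {V,B,S,C}
Hits: 7.

7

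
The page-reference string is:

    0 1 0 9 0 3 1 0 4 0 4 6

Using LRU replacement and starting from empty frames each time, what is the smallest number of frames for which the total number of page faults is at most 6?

4

f=1: 12 faults
f=2: 8 faults
f=3: 7 faults
f=4: 6 faults
f=5: 6 faults
f=6: 6 faults
Smallest f with faults ≤ 6 is 4.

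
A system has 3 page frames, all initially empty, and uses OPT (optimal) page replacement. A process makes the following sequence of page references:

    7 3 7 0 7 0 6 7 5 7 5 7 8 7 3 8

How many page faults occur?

7: miss, frames {7}
3: miss, frames {7,3}
7: hit
0: miss, frames {7,3,0}
7: hit
0: hit
6: miss, evict 0, frames {7,3,6}
7: hit
5: miss, evict 6, frames {7,3,5}
7: hit
5: hit
7: hit
8: miss, evict 5, frames {7,3,8}
7: hit
3: hit
8: hit
Page faults: 6.

6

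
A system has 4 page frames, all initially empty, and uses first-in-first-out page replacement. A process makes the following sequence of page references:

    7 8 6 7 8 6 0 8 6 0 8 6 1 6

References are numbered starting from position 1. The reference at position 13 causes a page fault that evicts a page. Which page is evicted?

7

pos 1: 7: fault, frames {7}
pos 2: 8: fault, frames {7,8}
pos 3: 6: fault, frames {7,8,6}
pos 4: 7: hit
pos 5: 8: hit
pos 6: 6: hit
pos 7: 0: fault, frames {7,8,6,0}
pos 8: 8: hit
pos 9: 6: hit
pos 10: 0: hit
pos 11: 8: hit
pos 12: 6: hit
pos 13: 1: fault, evict 7, frames {8,6,0,1}
At position 13, page 7 is evicted.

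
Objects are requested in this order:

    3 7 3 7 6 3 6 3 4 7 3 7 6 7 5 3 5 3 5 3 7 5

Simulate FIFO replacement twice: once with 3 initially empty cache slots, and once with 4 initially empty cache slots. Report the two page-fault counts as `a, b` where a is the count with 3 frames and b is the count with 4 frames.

10, 7

3 frames: F F . . F . . . F . F F F . F F . . . . F . → 10 faults.
4 frames: F F . . F . . . F . . . . . F F . . . . F . → 7 faults.
7 < 10: adding a frame reduced faults, as is typical.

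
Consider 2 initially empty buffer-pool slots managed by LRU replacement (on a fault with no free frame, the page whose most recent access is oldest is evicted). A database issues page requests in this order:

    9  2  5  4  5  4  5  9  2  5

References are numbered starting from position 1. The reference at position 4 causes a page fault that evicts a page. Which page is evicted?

pos 1: 9 → miss, frames (9)
pos 2: 2 → miss, frames (9 2)
pos 3: 5 → miss, evict 9, frames (2 5)
pos 4: 4 → miss, evict 2, frames (5 4)
At position 4, page 2 is evicted.

2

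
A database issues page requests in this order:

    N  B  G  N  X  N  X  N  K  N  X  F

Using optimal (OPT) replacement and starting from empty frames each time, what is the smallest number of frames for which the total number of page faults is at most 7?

f=1: 12 faults
f=2: 7 faults
f=3: 6 faults
f=4: 6 faults
f=5: 6 faults
f=6: 6 faults
Smallest f with faults ≤ 7 is 2.

2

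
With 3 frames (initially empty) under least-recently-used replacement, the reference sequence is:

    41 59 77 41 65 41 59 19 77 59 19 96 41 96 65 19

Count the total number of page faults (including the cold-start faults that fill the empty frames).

11

41 -> miss, frames {41}
59 -> miss, frames {41,59}
77 -> miss, frames {41,59,77}
41 -> hit
65 -> miss, evict 59, frames {77,41,65}
41 -> hit
59 -> miss, evict 77, frames {65,41,59}
19 -> miss, evict 65, frames {41,59,19}
77 -> miss, evict 41, frames {59,19,77}
59 -> hit
19 -> hit
96 -> miss, evict 77, frames {59,19,96}
41 -> miss, evict 59, frames {19,96,41}
96 -> hit
65 -> miss, evict 19, frames {41,96,65}
19 -> miss, evict 41, frames {96,65,19}
Page faults: 11.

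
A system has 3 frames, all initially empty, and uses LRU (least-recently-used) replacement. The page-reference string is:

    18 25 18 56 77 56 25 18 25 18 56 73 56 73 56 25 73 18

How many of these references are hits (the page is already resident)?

9

18 → fault, frames {18}
25 → fault, frames {18,25}
18 → hit
56 → fault, frames {25,18,56}
77 → fault, evict 25, frames {18,56,77}
56 → hit
25 → fault, evict 18, frames {77,56,25}
18 → fault, evict 77, frames {56,25,18}
25 → hit
18 → hit
56 → hit
73 → fault, evict 25, frames {18,56,73}
56 → hit
73 → hit
56 → hit
25 → fault, evict 18, frames {73,56,25}
73 → hit
18 → fault, evict 56, frames {25,73,18}
Hits: 9.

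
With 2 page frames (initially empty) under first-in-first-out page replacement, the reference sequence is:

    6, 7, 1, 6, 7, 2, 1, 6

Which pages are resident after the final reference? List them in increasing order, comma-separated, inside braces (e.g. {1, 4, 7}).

6 -> miss, frames {6}
7 -> miss, frames {6,7}
1 -> miss, evict 6, frames {7,1}
6 -> miss, evict 7, frames {1,6}
7 -> miss, evict 1, frames {6,7}
2 -> miss, evict 6, frames {7,2}
1 -> miss, evict 7, frames {2,1}
6 -> miss, evict 2, frames {1,6}

{1, 6}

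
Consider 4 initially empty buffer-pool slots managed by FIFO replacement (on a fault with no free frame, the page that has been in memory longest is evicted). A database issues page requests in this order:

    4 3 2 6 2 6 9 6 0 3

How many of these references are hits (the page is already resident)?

4 -> miss, frames (4)
3 -> miss, frames (4 3)
2 -> miss, frames (4 3 2)
6 -> miss, frames (4 3 2 6)
2 -> hit
6 -> hit
9 -> miss, evict 4, frames (3 2 6 9)
6 -> hit
0 -> miss, evict 3, frames (2 6 9 0)
3 -> miss, evict 2, frames (6 9 0 3)
Hits: 3.

3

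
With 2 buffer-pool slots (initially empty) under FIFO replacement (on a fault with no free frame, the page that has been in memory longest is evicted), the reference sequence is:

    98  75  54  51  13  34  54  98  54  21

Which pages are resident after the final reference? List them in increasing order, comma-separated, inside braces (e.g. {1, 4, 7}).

98 → miss, frames [98]
75 → miss, frames [98, 75]
54 → miss, evict 98, frames [75, 54]
51 → miss, evict 75, frames [54, 51]
13 → miss, evict 54, frames [51, 13]
34 → miss, evict 51, frames [13, 34]
54 → miss, evict 13, frames [34, 54]
98 → miss, evict 34, frames [54, 98]
54 → hit
21 → miss, evict 54, frames [98, 21]

{21, 98}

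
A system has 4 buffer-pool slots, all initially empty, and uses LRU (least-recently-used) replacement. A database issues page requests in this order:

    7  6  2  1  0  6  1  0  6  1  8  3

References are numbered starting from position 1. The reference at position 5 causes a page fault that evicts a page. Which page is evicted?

pos 1: 7 -> miss, frames (7)
pos 2: 6 -> miss, frames (7 6)
pos 3: 2 -> miss, frames (7 6 2)
pos 4: 1 -> miss, frames (7 6 2 1)
pos 5: 0 -> miss, evict 7, frames (6 2 1 0)
At position 5, page 7 is evicted.

7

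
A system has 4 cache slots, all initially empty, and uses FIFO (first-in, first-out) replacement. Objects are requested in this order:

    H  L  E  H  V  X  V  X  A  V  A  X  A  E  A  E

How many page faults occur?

6

H -> fault, frames [H]
L -> fault, frames [H, L]
E -> fault, frames [H, L, E]
H -> hit
V -> fault, frames [H, L, E, V]
X -> fault, evict H, frames [L, E, V, X]
V -> hit
X -> hit
A -> fault, evict L, frames [E, V, X, A]
V -> hit
A -> hit
X -> hit
A -> hit
E -> hit
A -> hit
E -> hit
Page faults: 6.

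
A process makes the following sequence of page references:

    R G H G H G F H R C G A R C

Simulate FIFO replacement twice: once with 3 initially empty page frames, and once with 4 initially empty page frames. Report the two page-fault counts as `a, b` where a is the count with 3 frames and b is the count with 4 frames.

3 frames: F F F . . . F . F F F F F F → 10 faults.
4 frames: F F F . . . F . . F . F F . → 7 faults.
7 < 10: adding a frame reduced faults, as is typical.

10, 7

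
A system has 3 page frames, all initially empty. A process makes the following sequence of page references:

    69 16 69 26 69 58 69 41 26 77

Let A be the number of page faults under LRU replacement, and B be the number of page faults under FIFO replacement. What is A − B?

-1

Under LRU: F F . F . F . F F F → 7 faults.
Under FIFO: F F . F . F F F F F → 8 faults.
A − B = 7 − 8 = -1.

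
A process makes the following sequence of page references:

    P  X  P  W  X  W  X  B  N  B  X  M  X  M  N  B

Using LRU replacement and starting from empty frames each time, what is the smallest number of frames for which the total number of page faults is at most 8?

3

f=1: 16 faults
f=2: 10 faults
f=3: 8 faults
f=4: 6 faults
f=5: 6 faults
f=6: 6 faults
Smallest f with faults ≤ 8 is 3.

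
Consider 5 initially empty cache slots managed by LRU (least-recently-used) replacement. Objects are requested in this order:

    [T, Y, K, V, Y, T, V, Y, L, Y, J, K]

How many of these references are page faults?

T: miss, frames (T)
Y: miss, frames (T Y)
K: miss, frames (T Y K)
V: miss, frames (T Y K V)
Y: hit
T: hit
V: hit
Y: hit
L: miss, frames (K T V Y L)
Y: hit
J: miss, evict K, frames (T V L Y J)
K: miss, evict T, frames (V L Y J K)
Page faults: 7.

7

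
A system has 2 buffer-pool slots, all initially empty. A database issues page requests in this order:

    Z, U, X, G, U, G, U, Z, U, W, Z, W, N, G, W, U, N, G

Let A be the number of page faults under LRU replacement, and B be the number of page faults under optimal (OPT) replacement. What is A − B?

Under LRU: F F F F F . . F . F F . F F F F F F → 14 faults.
Under OPT: F F F F . . . F . F . . F F . F F . → 10 faults.
A − B = 14 − 10 = 4.

4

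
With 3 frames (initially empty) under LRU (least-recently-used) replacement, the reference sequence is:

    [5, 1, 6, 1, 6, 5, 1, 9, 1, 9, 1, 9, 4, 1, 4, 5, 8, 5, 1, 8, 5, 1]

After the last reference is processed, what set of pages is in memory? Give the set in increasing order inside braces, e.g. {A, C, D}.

5 -> fault, frames (5)
1 -> fault, frames (5 1)
6 -> fault, frames (5 1 6)
1 -> hit
6 -> hit
5 -> hit
1 -> hit
9 -> fault, evict 6, frames (5 1 9)
1 -> hit
9 -> hit
1 -> hit
9 -> hit
4 -> fault, evict 5, frames (1 9 4)
1 -> hit
4 -> hit
5 -> fault, evict 9, frames (1 4 5)
8 -> fault, evict 1, frames (4 5 8)
5 -> hit
1 -> fault, evict 4, frames (8 5 1)
8 -> hit
5 -> hit
1 -> hit

{1, 5, 8}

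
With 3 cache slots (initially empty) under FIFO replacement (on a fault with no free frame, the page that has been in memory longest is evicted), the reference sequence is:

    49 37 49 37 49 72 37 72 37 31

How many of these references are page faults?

4

49 → fault, frames [49]
37 → fault, frames [49, 37]
49 → hit
37 → hit
49 → hit
72 → fault, frames [49, 37, 72]
37 → hit
72 → hit
37 → hit
31 → fault, evict 49, frames [37, 72, 31]
Page faults: 4.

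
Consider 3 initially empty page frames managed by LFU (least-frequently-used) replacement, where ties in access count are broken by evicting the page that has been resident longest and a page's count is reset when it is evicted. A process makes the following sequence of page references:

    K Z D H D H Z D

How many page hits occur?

4

K → miss, frames (K)
Z → miss, frames (K Z)
D → miss, frames (K Z D)
H → miss, evict K, frames (Z D H)
D → hit
H → hit
Z → hit
D → hit
Hits: 4.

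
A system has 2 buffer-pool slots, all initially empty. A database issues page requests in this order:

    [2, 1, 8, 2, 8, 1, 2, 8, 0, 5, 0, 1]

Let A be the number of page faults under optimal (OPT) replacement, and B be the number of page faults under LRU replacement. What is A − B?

Under OPT: F F F . . F . F F F . F → 8 faults.
Under LRU: F F F F . F F F F F . F → 10 faults.
A − B = 8 − 10 = -2.

-2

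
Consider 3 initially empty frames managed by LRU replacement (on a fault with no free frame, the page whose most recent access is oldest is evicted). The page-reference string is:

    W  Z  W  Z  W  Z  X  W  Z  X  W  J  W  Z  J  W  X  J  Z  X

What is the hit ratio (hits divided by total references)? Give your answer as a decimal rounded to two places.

0.65

W -> miss, frames [W]
Z -> miss, frames [W, Z]
W -> hit
Z -> hit
W -> hit
Z -> hit
X -> miss, frames [W, Z, X]
W -> hit
Z -> hit
X -> hit
W -> hit
J -> miss, evict Z, frames [X, W, J]
W -> hit
Z -> miss, evict X, frames [J, W, Z]
J -> hit
W -> hit
X -> miss, evict Z, frames [J, W, X]
J -> hit
Z -> miss, evict W, frames [X, J, Z]
X -> hit
Hits: 13 of 20 references → 13/20 = 0.6500.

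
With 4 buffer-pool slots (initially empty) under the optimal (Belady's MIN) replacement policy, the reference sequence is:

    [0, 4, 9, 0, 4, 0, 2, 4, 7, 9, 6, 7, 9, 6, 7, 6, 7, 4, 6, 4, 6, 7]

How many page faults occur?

0 → fault, frames {0}
4 → fault, frames {0,4}
9 → fault, frames {0,4,9}
0 → hit
4 → hit
0 → hit
2 → fault, frames {0,4,9,2}
4 → hit
7 → fault, evict 2, frames {0,4,9,7}
9 → hit
6 → fault, evict 0, frames {4,9,7,6}
7 → hit
9 → hit
6 → hit
7 → hit
6 → hit
7 → hit
4 → hit
6 → hit
4 → hit
6 → hit
7 → hit
Page faults: 6.

6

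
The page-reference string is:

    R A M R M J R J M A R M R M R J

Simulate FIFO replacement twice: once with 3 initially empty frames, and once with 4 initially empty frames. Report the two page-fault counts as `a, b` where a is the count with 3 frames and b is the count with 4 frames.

8, 4

3 frames: F F F . . F F . . F . F . . . F → 8 faults.
4 frames: F F F . . F . . . . . . . . . . → 4 faults.
4 < 8: adding a frame reduced faults, as is typical.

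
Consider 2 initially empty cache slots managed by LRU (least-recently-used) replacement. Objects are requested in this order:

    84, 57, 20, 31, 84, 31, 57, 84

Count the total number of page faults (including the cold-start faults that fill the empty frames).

84 → miss, frames {84}
57 → miss, frames {84,57}
20 → miss, evict 84, frames {57,20}
31 → miss, evict 57, frames {20,31}
84 → miss, evict 20, frames {31,84}
31 → hit
57 → miss, evict 84, frames {31,57}
84 → miss, evict 31, frames {57,84}
Page faults: 7.

7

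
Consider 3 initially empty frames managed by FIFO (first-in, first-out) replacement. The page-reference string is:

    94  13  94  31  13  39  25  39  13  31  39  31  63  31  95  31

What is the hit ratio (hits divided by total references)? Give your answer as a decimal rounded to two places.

94 → miss, frames [94]
13 → miss, frames [94, 13]
94 → hit
31 → miss, frames [94, 13, 31]
13 → hit
39 → miss, evict 94, frames [13, 31, 39]
25 → miss, evict 13, frames [31, 39, 25]
39 → hit
13 → miss, evict 31, frames [39, 25, 13]
31 → miss, evict 39, frames [25, 13, 31]
39 → miss, evict 25, frames [13, 31, 39]
31 → hit
63 → miss, evict 13, frames [31, 39, 63]
31 → hit
95 → miss, evict 31, frames [39, 63, 95]
31 → miss, evict 39, frames [63, 95, 31]
Hits: 5 of 16 references → 5/16 = 0.3125.

0.31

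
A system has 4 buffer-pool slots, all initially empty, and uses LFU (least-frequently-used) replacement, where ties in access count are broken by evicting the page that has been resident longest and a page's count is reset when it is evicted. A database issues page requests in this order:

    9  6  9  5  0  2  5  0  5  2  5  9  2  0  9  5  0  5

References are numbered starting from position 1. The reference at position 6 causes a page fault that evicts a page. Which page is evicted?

pos 1: 9 → fault, frames (9)
pos 2: 6 → fault, frames (9 6)
pos 3: 9 → hit
pos 4: 5 → fault, frames (9 6 5)
pos 5: 0 → fault, frames (9 6 5 0)
pos 6: 2 → fault, evict 6, frames (9 5 0 2)
At position 6, page 6 is evicted.

6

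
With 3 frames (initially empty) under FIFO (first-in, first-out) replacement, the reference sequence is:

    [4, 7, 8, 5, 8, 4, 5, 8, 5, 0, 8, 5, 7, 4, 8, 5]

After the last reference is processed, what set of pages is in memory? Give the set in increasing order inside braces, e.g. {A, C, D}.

4 → fault, frames [4]
7 → fault, frames [4, 7]
8 → fault, frames [4, 7, 8]
5 → fault, evict 4, frames [7, 8, 5]
8 → hit
4 → fault, evict 7, frames [8, 5, 4]
5 → hit
8 → hit
5 → hit
0 → fault, evict 8, frames [5, 4, 0]
8 → fault, evict 5, frames [4, 0, 8]
5 → fault, evict 4, frames [0, 8, 5]
7 → fault, evict 0, frames [8, 5, 7]
4 → fault, evict 8, frames [5, 7, 4]
8 → fault, evict 5, frames [7, 4, 8]
5 → fault, evict 7, frames [4, 8, 5]

{4, 5, 8}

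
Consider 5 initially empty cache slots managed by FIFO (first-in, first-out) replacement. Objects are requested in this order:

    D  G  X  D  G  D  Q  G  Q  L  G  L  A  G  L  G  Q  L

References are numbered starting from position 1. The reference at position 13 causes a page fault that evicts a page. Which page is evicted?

pos 1: D: miss, frames [D]
pos 2: G: miss, frames [D, G]
pos 3: X: miss, frames [D, G, X]
pos 4: D: hit
pos 5: G: hit
pos 6: D: hit
pos 7: Q: miss, frames [D, G, X, Q]
pos 8: G: hit
pos 9: Q: hit
pos 10: L: miss, frames [D, G, X, Q, L]
pos 11: G: hit
pos 12: L: hit
pos 13: A: miss, evict D, frames [G, X, Q, L, A]
At position 13, page D is evicted.

D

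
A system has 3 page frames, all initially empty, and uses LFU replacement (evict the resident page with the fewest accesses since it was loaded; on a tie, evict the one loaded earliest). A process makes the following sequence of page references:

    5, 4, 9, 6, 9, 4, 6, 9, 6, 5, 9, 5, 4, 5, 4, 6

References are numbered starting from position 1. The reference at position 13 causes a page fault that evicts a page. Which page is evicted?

pos 1: 5 -> fault, frames [5]
pos 2: 4 -> fault, frames [5, 4]
pos 3: 9 -> fault, frames [5, 4, 9]
pos 4: 6 -> fault, evict 5, frames [4, 9, 6]
pos 5: 9 -> hit
pos 6: 4 -> hit
pos 7: 6 -> hit
pos 8: 9 -> hit
pos 9: 6 -> hit
pos 10: 5 -> fault, evict 4, frames [9, 6, 5]
pos 11: 9 -> hit
pos 12: 5 -> hit
pos 13: 4 -> fault, evict 5, frames [9, 6, 4]
At position 13, page 5 is evicted.

5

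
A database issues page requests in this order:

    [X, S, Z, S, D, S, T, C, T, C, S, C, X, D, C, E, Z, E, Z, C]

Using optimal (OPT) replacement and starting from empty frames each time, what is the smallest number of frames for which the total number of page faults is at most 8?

f=1: 20 faults
f=2: 12 faults
f=3: 10 faults
f=4: 9 faults
f=5: 8 faults
f=6: 7 faults
f=7: 7 faults
Smallest f with faults ≤ 8 is 5.

5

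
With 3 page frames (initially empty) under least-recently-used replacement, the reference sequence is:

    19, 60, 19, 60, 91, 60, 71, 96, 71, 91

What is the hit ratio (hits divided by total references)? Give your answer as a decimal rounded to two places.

19 → miss, frames [19]
60 → miss, frames [19, 60]
19 → hit
60 → hit
91 → miss, frames [19, 60, 91]
60 → hit
71 → miss, evict 19, frames [91, 60, 71]
96 → miss, evict 91, frames [60, 71, 96]
71 → hit
91 → miss, evict 60, frames [96, 71, 91]
Hits: 4 of 10 references → 4/10 = 0.4000.

0.40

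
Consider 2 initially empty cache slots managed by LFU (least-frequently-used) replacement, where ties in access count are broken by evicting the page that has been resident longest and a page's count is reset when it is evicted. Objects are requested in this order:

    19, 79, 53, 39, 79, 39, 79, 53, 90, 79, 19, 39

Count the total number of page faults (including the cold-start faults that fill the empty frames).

19 → miss, frames (19)
79 → miss, frames (19 79)
53 → miss, evict 19, frames (79 53)
39 → miss, evict 79, frames (53 39)
79 → miss, evict 53, frames (39 79)
39 → hit
79 → hit
53 → miss, evict 39, frames (79 53)
90 → miss, evict 53, frames (79 90)
79 → hit
19 → miss, evict 90, frames (79 19)
39 → miss, evict 19, frames (79 39)
Page faults: 9.

9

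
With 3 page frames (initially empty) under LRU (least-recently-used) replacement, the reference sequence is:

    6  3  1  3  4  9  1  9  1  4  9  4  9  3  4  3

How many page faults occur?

7

6 → miss, frames (6)
3 → miss, frames (6 3)
1 → miss, frames (6 3 1)
3 → hit
4 → miss, evict 6, frames (1 3 4)
9 → miss, evict 1, frames (3 4 9)
1 → miss, evict 3, frames (4 9 1)
9 → hit
1 → hit
4 → hit
9 → hit
4 → hit
9 → hit
3 → miss, evict 1, frames (4 9 3)
4 → hit
3 → hit
Page faults: 7.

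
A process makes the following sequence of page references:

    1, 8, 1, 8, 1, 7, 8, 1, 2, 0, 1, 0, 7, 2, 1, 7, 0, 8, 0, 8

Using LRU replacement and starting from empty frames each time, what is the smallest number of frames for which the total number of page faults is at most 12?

f=1: 20 faults
f=2: 14 faults
f=3: 10 faults
f=4: 7 faults
f=5: 5 faults
Smallest f with faults ≤ 12 is 3.

3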